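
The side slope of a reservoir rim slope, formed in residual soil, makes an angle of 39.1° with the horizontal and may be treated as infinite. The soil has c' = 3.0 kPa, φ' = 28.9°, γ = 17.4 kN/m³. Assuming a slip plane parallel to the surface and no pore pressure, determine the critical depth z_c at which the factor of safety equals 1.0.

z_c = 1.10 m

Setting FS = 1.00 in FS = [c' + γz cos²β tanφ'] / [γz sinβ cosβ] and solving for z:
z = c' / [γ cosβ (FS·sinβ − cosβ·tanφ')]
  = 3.0 / [17.4·cos39.1°·(1.00·sin39.1° − cos39.1°·tan28.9°)]
  = 3.0 / [17.4·0.7760·(1.00·0.6307 − 0.7760·0.5520)]
  = 3.0 / 2.7314 = 1.098 m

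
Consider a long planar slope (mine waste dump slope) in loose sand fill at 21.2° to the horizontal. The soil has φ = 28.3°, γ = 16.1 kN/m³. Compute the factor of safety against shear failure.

For a dry cohesionless infinite slope the factor of safety is FS = tanφ / tanβ.
FS = tan28.3° / tan21.2° = 0.5384 / 0.3879 = 1.388

FS = 1.39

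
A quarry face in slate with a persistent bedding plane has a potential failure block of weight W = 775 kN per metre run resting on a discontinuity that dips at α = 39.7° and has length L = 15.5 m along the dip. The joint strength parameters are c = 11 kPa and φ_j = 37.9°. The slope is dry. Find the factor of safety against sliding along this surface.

FS = 1.28

Resolving the block weight along and normal to the plane and applying the Mohr–Coulomb strength on the joint:
N' = W cosα = 775·cos39.7° = 596.3 kN/m
Driving force T = W sinα = 775·sin39.7° = 495.0 kN/m
Resisting force R = c·L + N'·tanφ_j = 11·15.5 + 596.3·tan37.9° = 170.5 + 464.2 = 634.7 kN/m
FS = R / T = 634.7 / 495.0 = 1.282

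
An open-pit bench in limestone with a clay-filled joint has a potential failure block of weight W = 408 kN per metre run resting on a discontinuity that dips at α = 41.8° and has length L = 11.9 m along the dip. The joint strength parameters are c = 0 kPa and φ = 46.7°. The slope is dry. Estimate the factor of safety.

FS = 1.19

Resolving the block weight along and normal to the plane and applying the Mohr–Coulomb strength on the joint:
N' = W cosα = 408·cos41.8° = 304.2 kN/m
Driving force T = W sinα = 408·sin41.8° = 271.9 kN/m
Resisting force R = c·L + N'·tanφ = 0·11.9 + 304.2·tan46.7° = 0.0 + 322.8 = 322.8 kN/m
FS = R / T = 322.8 / 271.9 = 1.187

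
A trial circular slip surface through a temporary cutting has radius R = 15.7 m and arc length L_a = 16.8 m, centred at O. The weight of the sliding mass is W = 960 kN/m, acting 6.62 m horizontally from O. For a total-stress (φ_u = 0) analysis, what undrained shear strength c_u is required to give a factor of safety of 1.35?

FS = c_u·L_a·R / (W·d), so c_u = FS·W·d / (L_a·R).
c_u = 1.35·960·6.62 / (16.80·15.7) = 8579.5 / 263.76 = 32.53 kPa

c_u = 32.5 kPa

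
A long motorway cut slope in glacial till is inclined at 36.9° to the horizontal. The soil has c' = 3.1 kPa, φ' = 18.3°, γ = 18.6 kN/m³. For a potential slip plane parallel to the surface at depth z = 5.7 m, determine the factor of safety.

FS = 0.50

For an infinite slope with a slip plane parallel to the surface (no pore pressure): FS = [c' + γz cos²β tanφ'] / [γz sinβ cosβ].
γz = 18.6·5.7 = 106.02 kN/m²
Numerator = 3.1 + 106.02·cos²36.9°·tan18.3° = 3.1 + 106.02·0.6395·0.3307 = 25.522 kPa
Denominator = 106.02·sin36.9°·cos36.9° = 106.02·0.6004·0.7997 = 50.905 kPa
FS = 25.522 / 50.905 = 0.501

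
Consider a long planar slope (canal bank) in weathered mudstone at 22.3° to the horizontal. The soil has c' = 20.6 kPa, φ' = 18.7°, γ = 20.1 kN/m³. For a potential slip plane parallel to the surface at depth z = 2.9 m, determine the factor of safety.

For an infinite slope with a slip plane parallel to the surface (no pore pressure): FS = [c' + γz cos²β tanφ'] / [γz sinβ cosβ].
γz = 20.1·2.9 = 58.29 kN/m²
Numerator = 20.6 + 58.29·cos²22.3°·tan18.7° = 20.6 + 58.29·0.8560·0.3385 = 37.489 kPa
Denominator = 58.29·sin22.3°·cos22.3° = 58.29·0.3795·0.9252 = 20.464 kPa
FS = 37.489 / 20.464 = 1.832

FS = 1.83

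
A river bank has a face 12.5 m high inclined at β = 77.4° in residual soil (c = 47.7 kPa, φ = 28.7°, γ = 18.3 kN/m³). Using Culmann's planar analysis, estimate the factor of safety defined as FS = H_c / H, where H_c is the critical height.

FS = 2.10

H_c = (4c/γ) · sinβ cosφ / [1 − cos(β − φ)]
    = (4·47.7/18.3) · sin77.4°·cos28.7° / [1 − cos48.7°]
    = 10.426 · 0.8560 / 0.3400 = 26.25 m
FS = H_c / H = 26.25 / 12.5 = 2.100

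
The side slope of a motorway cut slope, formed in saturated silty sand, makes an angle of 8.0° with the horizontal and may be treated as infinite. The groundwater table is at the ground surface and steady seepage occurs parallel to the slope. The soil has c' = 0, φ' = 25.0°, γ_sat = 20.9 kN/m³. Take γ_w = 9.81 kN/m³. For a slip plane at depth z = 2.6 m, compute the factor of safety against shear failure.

FS = 1.76

With seepage parallel to the slope and the water table at the surface, the effective normal stress on the slip plane uses the buoyant unit weight γ' = γ_sat − γ_w while the driving shear stress uses γ_sat:
FS = [c' + γ' z cos²β tanφ'] / [γ_sat z sinβ cosβ]
(For c' = 0 this reduces to FS = (γ'/γ_sat)·tanφ'/tanβ.)
γ' = 20.9 − 9.81 = 11.09 kN/m³
Numerator = 0.0 + 11.09·2.6·cos²8.0°·tan25.0° = 0.0 + 11.09·2.6·0.9806·0.4663 = 13.185 kPa
Denominator = 20.9·2.6·sin8.0°·cos8.0° = 20.9·2.6·0.1392·0.9903 = 7.489 kPa
FS = 13.185 / 7.489 = 1.761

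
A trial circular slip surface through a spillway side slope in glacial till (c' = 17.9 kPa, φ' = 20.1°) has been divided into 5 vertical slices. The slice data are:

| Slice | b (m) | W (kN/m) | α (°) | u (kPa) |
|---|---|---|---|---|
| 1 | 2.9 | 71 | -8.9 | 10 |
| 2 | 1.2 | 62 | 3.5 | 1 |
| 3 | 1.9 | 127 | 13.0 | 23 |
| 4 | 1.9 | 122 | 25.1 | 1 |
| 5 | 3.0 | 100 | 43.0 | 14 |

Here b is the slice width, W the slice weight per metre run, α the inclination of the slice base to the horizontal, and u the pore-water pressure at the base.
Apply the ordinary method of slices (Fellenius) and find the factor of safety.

Ordinary method of slices: FS = Σ[c'·Δl_i + (W_i cosα_i − u_i·Δl_i)·tanφ'] / Σ W_i sinα_i, with Δl_i = b_i / cosα_i.
Slice 1: Δl = 2.9/cos(-8.9°) = 2.935 m; N'_1 = 71·cos(-8.9°) − 10·2.935 = 40.8; c'Δl = 52.54; W sinα = -11.0
Slice 2: Δl = 1.2/cos3.5° = 1.202 m; N'_2 = 62·cos3.5° − 1·1.202 = 60.7; c'Δl = 21.52; W sinα = 3.8
Slice 3: Δl = 1.9/cos13.0° = 1.950 m; N'_3 = 127·cos13.0° − 23·1.950 = 78.9; c'Δl = 34.90; W sinα = 28.6
Slice 4: Δl = 1.9/cos25.1° = 2.098 m; N'_4 = 122·cos25.1° − 1·2.098 = 108.4; c'Δl = 37.56; W sinα = 51.8
Slice 5: Δl = 3.0/cos43.0° = 4.102 m; N'_5 = 100·cos43.0° − 14·4.102 = 15.7; c'Δl = 73.43; W sinα = 68.2
Σc'Δl = 219.9 kN/m; ΣN' = 304.5 kN/m; ΣW sinα = 141.3 kN/m
Resisting = 219.9 + 304.5·tan20.1° = 219.9 + 111.4 = 331.4 kN/m
FS = 331.4 / 141.3 = 2.345

FS = 2.34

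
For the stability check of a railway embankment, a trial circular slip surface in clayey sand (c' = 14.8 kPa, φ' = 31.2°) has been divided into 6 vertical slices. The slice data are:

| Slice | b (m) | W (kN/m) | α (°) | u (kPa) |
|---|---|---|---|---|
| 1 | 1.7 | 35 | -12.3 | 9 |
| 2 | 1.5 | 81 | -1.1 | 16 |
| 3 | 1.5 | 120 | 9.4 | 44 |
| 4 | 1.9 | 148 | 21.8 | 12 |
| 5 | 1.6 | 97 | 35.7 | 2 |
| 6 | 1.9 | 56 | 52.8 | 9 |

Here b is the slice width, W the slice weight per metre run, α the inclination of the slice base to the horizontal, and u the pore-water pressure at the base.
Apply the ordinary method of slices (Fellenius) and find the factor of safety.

Ordinary method of slices: FS = Σ[c'·Δl_i + (W_i cosα_i − u_i·Δl_i)·tanφ'] / Σ W_i sinα_i, with Δl_i = b_i / cosα_i.
Slice 1: Δl = 1.7/cos(-12.3°) = 1.740 m; N'_1 = 35·cos(-12.3°) − 9·1.740 = 18.5; c'Δl = 25.75; W sinα = -7.5
Slice 2: Δl = 1.5/cos(-1.1°) = 1.500 m; N'_2 = 81·cos(-1.1°) − 16·1.500 = 57.0; c'Δl = 22.20; W sinα = -1.6
Slice 3: Δl = 1.5/cos9.4° = 1.520 m; N'_3 = 120·cos9.4° − 44·1.520 = 51.5; c'Δl = 22.50; W sinα = 19.6
Slice 4: Δl = 1.9/cos21.8° = 2.046 m; N'_4 = 148·cos21.8° − 12·2.046 = 112.9; c'Δl = 30.29; W sinα = 55.0
Slice 5: Δl = 1.6/cos35.7° = 1.970 m; N'_5 = 97·cos35.7° − 2·1.970 = 74.8; c'Δl = 29.16; W sinα = 56.6
Slice 6: Δl = 1.9/cos52.8° = 3.143 m; N'_6 = 56·cos52.8° − 9·3.143 = 5.6; c'Δl = 46.51; W sinα = 44.6
Σc'Δl = 176.4 kN/m; ΣN' = 320.3 kN/m; ΣW sinα = 166.8 kN/m
Resisting = 176.4 + 320.3·tan31.2° = 176.4 + 194.0 = 370.4 kN/m
FS = 370.4 / 166.8 = 2.221

FS = 2.22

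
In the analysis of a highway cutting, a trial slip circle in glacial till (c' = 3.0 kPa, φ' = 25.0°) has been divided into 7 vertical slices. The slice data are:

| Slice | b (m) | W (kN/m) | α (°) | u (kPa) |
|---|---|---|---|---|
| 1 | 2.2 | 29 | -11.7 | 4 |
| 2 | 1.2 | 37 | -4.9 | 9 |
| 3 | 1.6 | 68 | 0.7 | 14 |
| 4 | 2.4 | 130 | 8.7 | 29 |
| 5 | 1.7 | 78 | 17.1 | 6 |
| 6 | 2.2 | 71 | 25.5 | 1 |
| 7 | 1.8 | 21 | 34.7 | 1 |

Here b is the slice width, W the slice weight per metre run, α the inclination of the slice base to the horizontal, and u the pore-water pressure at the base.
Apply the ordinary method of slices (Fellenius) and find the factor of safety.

Ordinary method of slices: FS = Σ[c'·Δl_i + (W_i cosα_i − u_i·Δl_i)·tanφ'] / Σ W_i sinα_i, with Δl_i = b_i / cosα_i.
Slice 1: Δl = 2.2/cos(-11.7°) = 2.247 m; N'_1 = 29·cos(-11.7°) − 4·2.247 = 19.4; c'Δl = 6.74; W sinα = -5.9
Slice 2: Δl = 1.2/cos(-4.9°) = 1.204 m; N'_2 = 37·cos(-4.9°) − 9·1.204 = 26.0; c'Δl = 3.61; W sinα = -3.2
Slice 3: Δl = 1.6/cos0.7° = 1.600 m; N'_3 = 68·cos0.7° − 14·1.600 = 45.6; c'Δl = 4.80; W sinα = 0.8
Slice 4: Δl = 2.4/cos8.7° = 2.428 m; N'_4 = 130·cos8.7° − 29·2.428 = 58.1; c'Δl = 7.28; W sinα = 19.7
Slice 5: Δl = 1.7/cos17.1° = 1.779 m; N'_5 = 78·cos17.1° − 6·1.779 = 63.9; c'Δl = 5.34; W sinα = 22.9
Slice 6: Δl = 2.2/cos25.5° = 2.437 m; N'_6 = 71·cos25.5° − 1·2.437 = 61.6; c'Δl = 7.31; W sinα = 30.6
Slice 7: Δl = 1.8/cos34.7° = 2.189 m; N'_7 = 21·cos34.7° − 1·2.189 = 15.1; c'Δl = 6.57; W sinα = 12.0
Σc'Δl = 41.7 kN/m; ΣN' = 289.7 kN/m; ΣW sinα = 76.9 kN/m
Resisting = 41.7 + 289.7·tan25.0° = 41.7 + 135.1 = 176.8 kN/m
FS = 176.8 / 76.9 = 2.298

FS = 2.30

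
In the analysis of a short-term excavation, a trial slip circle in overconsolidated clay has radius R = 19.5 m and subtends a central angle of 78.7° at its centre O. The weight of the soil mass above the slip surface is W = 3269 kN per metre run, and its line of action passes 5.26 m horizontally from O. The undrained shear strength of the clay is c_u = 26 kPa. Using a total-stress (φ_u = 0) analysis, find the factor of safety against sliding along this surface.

FS = 0.79

Taking moments about the centre O, the resisting moment is provided by the undrained shear strength acting along the arc:
Arc length L_a = R·θ = 19.5·(78.7°·π/180) = 19.5·1.3736 = 26.78 m
M_R = c_u·L_a·R = 26·26.78·19.5 = 13579.8 kN·m/m
M_D = W·d = 3269·5.26 = 17194.9 kN·m/m
FS = M_R / M_D = 13579.8 / 17194.9 = 0.790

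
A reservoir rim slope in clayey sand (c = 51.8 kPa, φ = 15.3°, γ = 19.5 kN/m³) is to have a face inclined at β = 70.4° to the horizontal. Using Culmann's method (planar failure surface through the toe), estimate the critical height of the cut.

H_c = 22.57 m

Culmann's analysis gives the critical failure plane at α_cr = (β + φ)/2 = (70.4 + 15.3)/2 = 42.9°, and the critical height
H_c = (4c/γ) · sinβ cosφ / [1 − cos(β − φ)]
    = (4·51.8/19.5) · sin70.4°·cos15.3° / [1 − cos(55.1°)]
    = 10.626 · 0.9421·0.9646 / [1 − 0.5721]
    = 10.626 · 0.9087 / 0.4279
    = 22.57 m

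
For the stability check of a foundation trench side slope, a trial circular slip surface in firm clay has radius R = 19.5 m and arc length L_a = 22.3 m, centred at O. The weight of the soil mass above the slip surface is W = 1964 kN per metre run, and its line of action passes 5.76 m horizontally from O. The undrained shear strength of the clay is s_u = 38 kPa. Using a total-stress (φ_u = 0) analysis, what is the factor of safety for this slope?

FS = 1.46

Taking moments about the centre O, the resisting moment is provided by the undrained shear strength acting along the arc:
M_R = s_u·L_a·R = 38·22.30·19.5 = 16524.3 kN·m/m
M_D = W·d = 1964·5.76 = 11312.6 kN·m/m
FS = M_R / M_D = 16524.3 / 11312.6 = 1.461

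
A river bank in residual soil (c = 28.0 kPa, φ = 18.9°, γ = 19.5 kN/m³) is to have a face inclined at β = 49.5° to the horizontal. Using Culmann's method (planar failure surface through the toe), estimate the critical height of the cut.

Culmann's analysis gives the critical failure plane at α_cr = (β + φ)/2 = (49.5 + 18.9)/2 = 34.2°, and the critical height
H_c = (4c/γ) · sinβ cosφ / [1 − cos(β − φ)]
    = (4·28.0/19.5) · sin49.5°·cos18.9° / [1 − cos(30.6°)]
    = 5.744 · 0.7604·0.9461 / [1 − 0.8607]
    = 5.744 · 0.7194 / 0.1393
    = 29.67 m

H_c = 29.67 m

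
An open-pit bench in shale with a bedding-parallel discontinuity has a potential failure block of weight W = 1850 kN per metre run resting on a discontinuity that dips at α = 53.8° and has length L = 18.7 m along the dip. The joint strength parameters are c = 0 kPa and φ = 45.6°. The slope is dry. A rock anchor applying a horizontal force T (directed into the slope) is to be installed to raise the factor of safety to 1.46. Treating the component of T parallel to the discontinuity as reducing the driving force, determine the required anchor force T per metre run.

T = 631 kN/m

Resolving forces along and normal to the sliding plane, with the horizontal anchor force T adding T·sinα to the effective normal force and T·cosα acting up the plane against the driving force:
FS = [cL + (W cosα + T sinα) tanφ] / [W sinα − T cosα]
Without the anchor: N' = 1092.6 kN/m, driving T_d = 1492.9 kN/m, resisting R = 0·18.7 + 1092.6·tan45.6° = 1115.7 kN/m, FS = 0.75.
Setting FS = 1.46 and solving for T:
1.46·(1492.9 − T cos53.8°) = 1115.7 + T sin53.8°·tan45.6°
T·(sin53.8°·tan45.6° + 1.46·cos53.8°) = 1.46·1492.9 − 1115.7
T·(0.8070·1.0212 + 1.46·0.5906) = 2179.6 − 1115.7 = 1063.9
T·1.6863 = 1063.9
T = 630.9 kN/m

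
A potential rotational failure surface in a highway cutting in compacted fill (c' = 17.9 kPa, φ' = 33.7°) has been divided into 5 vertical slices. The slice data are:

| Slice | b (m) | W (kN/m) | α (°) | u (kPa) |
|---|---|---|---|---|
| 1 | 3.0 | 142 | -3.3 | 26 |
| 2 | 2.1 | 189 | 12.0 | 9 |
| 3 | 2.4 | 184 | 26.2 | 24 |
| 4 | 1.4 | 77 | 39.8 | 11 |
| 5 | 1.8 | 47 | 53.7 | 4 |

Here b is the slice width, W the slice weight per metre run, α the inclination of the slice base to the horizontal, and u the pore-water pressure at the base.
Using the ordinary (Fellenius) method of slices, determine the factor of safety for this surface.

Ordinary method of slices: FS = Σ[c'·Δl_i + (W_i cosα_i − u_i·Δl_i)·tanφ'] / Σ W_i sinα_i, with Δl_i = b_i / cosα_i.
Slice 1: Δl = 3.0/cos(-3.3°) = 3.005 m; N'_1 = 142·cos(-3.3°) − 26·3.005 = 63.6; c'Δl = 53.79; W sinα = -8.2
Slice 2: Δl = 2.1/cos12.0° = 2.147 m; N'_2 = 189·cos12.0° − 9·2.147 = 165.5; c'Δl = 38.43; W sinα = 39.3
Slice 3: Δl = 2.4/cos26.2° = 2.675 m; N'_3 = 184·cos26.2° − 24·2.675 = 100.9; c'Δl = 47.88; W sinα = 81.2
Slice 4: Δl = 1.4/cos39.8° = 1.822 m; N'_4 = 77·cos39.8° − 11·1.822 = 39.1; c'Δl = 32.62; W sinα = 49.3
Slice 5: Δl = 1.8/cos53.7° = 3.040 m; N'_5 = 47·cos53.7° − 4·3.040 = 15.7; c'Δl = 54.42; W sinα = 37.9
Σc'Δl = 227.1 kN/m; ΣN' = 384.9 kN/m; ΣW sinα = 199.5 kN/m
Resisting = 227.1 + 384.9·tan33.7° = 227.1 + 256.7 = 483.8 kN/m
FS = 483.8 / 199.5 = 2.425

FS = 2.42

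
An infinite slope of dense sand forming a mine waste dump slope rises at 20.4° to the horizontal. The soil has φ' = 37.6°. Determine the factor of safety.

For a dry cohesionless infinite slope the factor of safety is FS = tanφ' / tanβ.
FS = tan37.6° / tan20.4° = 0.7701 / 0.3719 = 2.071

FS = 2.07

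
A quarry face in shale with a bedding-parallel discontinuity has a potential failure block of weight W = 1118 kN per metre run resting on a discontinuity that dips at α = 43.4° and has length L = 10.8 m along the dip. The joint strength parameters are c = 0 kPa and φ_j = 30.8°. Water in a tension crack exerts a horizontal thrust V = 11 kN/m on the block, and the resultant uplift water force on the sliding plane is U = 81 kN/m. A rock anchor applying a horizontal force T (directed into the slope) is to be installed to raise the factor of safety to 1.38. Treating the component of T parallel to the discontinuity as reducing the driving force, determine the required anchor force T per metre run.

T = 453 kN/m

Resolving forces along and normal to the sliding plane, with the horizontal anchor force T adding T·sinα to the effective normal force and T·cosα acting up the plane against the driving force:
FS = [cL + (W cosα − U − V sinα + T sinα) tanφ_j] / [W sinα + V cosα − T cosα]
Without the anchor: N' = 723.8 kN/m, driving T_d = 776.2 kN/m, resisting R = 0·10.8 + 723.8·tan30.8° = 431.4 kN/m, FS = 0.56.
Setting FS = 1.38 and solving for T:
1.38·(776.2 − T cos43.4°) = 431.4 + T sin43.4°·tan30.8°
T·(sin43.4°·tan30.8° + 1.38·cos43.4°) = 1.38·776.2 − 431.4
T·(0.6871·0.5961 + 1.38·0.7266) = 1071.1 − 431.4 = 639.7
T·1.4123 = 639.7
T = 452.9 kN/m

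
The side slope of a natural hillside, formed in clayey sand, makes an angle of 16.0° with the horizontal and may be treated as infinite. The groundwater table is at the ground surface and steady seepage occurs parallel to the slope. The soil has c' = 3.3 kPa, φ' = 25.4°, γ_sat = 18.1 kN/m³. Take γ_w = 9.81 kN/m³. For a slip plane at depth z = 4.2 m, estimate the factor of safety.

With seepage parallel to the slope and the water table at the surface, the effective normal stress on the slip plane uses the buoyant unit weight γ' = γ_sat − γ_w while the driving shear stress uses γ_sat:
FS = [c' + γ' z cos²β tanφ'] / [γ_sat z sinβ cosβ]
γ' = 18.1 − 9.81 = 8.29 kN/m³
Numerator = 3.3 + 8.29·4.2·cos²16.0°·tan25.4° = 3.3 + 8.29·4.2·0.9240·0.4748 = 18.577 kPa
Denominator = 18.1·4.2·sin16.0°·cos16.0° = 18.1·4.2·0.2756·0.9613 = 20.142 kPa
FS = 18.577 / 20.142 = 0.922

FS = 0.92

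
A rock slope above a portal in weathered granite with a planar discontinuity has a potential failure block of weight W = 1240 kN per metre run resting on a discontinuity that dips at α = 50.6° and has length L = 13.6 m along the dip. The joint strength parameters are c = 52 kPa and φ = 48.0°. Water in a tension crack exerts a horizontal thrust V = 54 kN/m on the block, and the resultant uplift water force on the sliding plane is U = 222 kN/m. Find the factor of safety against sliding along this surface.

FS = 1.30

Resolving the block weight along and normal to the plane and applying the Mohr–Coulomb strength on the joint:
N' = W cosα − U − V sinα = 1240·cos50.6° − 222 − 54·sin50.6° = 523.3 kN/m
Driving force T = W sinα + V cosα = 1240·sin50.6° + 54·cos50.6° = 992.5 kN/m
Resisting force R = c·L + N'·tanφ = 52·13.6 + 523.3·tan48.0° = 707.2 + 581.2 = 1288.4 kN/m
FS = R / T = 1288.4 / 992.5 = 1.298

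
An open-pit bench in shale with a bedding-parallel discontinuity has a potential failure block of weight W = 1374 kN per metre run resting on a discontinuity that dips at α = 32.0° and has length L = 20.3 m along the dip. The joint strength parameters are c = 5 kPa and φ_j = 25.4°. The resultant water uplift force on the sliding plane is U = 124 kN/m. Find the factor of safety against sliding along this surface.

FS = 0.82

Resolving the block weight along and normal to the plane and applying the Mohr–Coulomb strength on the joint:
N' = W cosα − U = 1374·cos32.0° − 124 = 1041.2 kN/m
Driving force T = W sinα = 1374·sin32.0° = 728.1 kN/m
Resisting force R = c·L + N'·tanφ_j = 5·20.3 + 1041.2·tan25.4° = 101.5 + 494.4 = 595.9 kN/m
FS = R / T = 595.9 / 728.1 = 0.818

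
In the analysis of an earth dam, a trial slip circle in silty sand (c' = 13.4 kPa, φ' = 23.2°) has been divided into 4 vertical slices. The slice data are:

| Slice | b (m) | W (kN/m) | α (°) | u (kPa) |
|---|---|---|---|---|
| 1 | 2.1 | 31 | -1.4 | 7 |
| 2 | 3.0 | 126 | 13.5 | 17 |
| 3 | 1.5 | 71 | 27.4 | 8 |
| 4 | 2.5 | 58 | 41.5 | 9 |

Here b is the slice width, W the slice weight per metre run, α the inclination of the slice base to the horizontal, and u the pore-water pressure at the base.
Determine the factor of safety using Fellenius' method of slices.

Ordinary method of slices: FS = Σ[c'·Δl_i + (W_i cosα_i − u_i·Δl_i)·tanφ'] / Σ W_i sinα_i, with Δl_i = b_i / cosα_i.
Slice 1: Δl = 2.1/cos(-1.4°) = 2.101 m; N'_1 = 31·cos(-1.4°) − 7·2.101 = 16.3; c'Δl = 28.15; W sinα = -0.8
Slice 2: Δl = 3.0/cos13.5° = 3.085 m; N'_2 = 126·cos13.5° − 17·3.085 = 70.1; c'Δl = 41.34; W sinα = 29.4
Slice 3: Δl = 1.5/cos27.4° = 1.690 m; N'_3 = 71·cos27.4° − 8·1.690 = 49.5; c'Δl = 22.64; W sinα = 32.7
Slice 4: Δl = 2.5/cos41.5° = 3.338 m; N'_4 = 58·cos41.5° − 9·3.338 = 13.4; c'Δl = 44.73; W sinα = 38.4
Σc'Δl = 136.9 kN/m; ΣN' = 149.3 kN/m; ΣW sinα = 99.8 kN/m
Resisting = 136.9 + 149.3·tan23.2° = 136.9 + 64.0 = 200.8 kN/m
FS = 200.8 / 99.8 = 2.013

FS = 2.01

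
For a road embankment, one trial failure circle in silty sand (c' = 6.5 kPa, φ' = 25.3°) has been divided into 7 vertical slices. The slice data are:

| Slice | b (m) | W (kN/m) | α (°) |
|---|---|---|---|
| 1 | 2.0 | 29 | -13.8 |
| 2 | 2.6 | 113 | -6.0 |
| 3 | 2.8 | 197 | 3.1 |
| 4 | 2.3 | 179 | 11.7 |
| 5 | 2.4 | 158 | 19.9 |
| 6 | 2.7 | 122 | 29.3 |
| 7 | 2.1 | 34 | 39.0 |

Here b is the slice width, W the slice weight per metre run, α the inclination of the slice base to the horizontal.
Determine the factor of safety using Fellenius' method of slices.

FS = 3.03

Ordinary method of slices: FS = Σ[c'·Δl_i + (W_i cosα_i)·tanφ'] / Σ W_i sinα_i, with Δl_i = b_i / cosα_i.
Slice 1: Δl = 2.0/cos(-13.8°) = 2.059 m; N'_1 = 29·cos(-13.8°) = 28.2; c'Δl = 13.39; W sinα = -6.9
Slice 2: Δl = 2.6/cos(-6.0°) = 2.614 m; N'_2 = 113·cos(-6.0°) = 112.4; c'Δl = 16.99; W sinα = -11.8
Slice 3: Δl = 2.8/cos3.1° = 2.804 m; N'_3 = 197·cos3.1° = 196.7; c'Δl = 18.23; W sinα = 10.7
Slice 4: Δl = 2.3/cos11.7° = 2.349 m; N'_4 = 179·cos11.7° = 175.3; c'Δl = 15.27; W sinα = 36.3
Slice 5: Δl = 2.4/cos19.9° = 2.552 m; N'_5 = 158·cos19.9° = 148.6; c'Δl = 16.59; W sinα = 53.8
Slice 6: Δl = 2.7/cos29.3° = 3.096 m; N'_6 = 122·cos29.3° = 106.4; c'Δl = 20.12; W sinα = 59.7
Slice 7: Δl = 2.1/cos39.0° = 2.702 m; N'_7 = 34·cos39.0° = 26.4; c'Δl = 17.56; W sinα = 21.4
Σc'Δl = 118.2 kN/m; ΣN' = 793.9 kN/m; ΣW sinα = 163.1 kN/m
Resisting = 118.2 + 793.9·tan25.3° = 118.2 + 375.3 = 493.4 kN/m
FS = 493.4 / 163.1 = 3.025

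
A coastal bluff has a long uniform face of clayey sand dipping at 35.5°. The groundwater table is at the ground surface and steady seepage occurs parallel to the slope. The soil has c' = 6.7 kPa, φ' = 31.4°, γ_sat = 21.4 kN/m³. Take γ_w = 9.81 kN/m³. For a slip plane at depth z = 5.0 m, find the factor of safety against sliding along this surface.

With seepage parallel to the slope and the water table at the surface, the effective normal stress on the slip plane uses the buoyant unit weight γ' = γ_sat − γ_w while the driving shear stress uses γ_sat:
FS = [c' + γ' z cos²β tanφ'] / [γ_sat z sinβ cosβ]
γ' = 21.4 − 9.81 = 11.59 kN/m³
Numerator = 6.7 + 11.59·5.0·cos²35.5°·tan31.4° = 6.7 + 11.59·5.0·0.6628·0.6104 = 30.145 kPa
Denominator = 21.4·5.0·sin35.5°·cos35.5° = 21.4·5.0·0.5807·0.8141 = 50.585 kPa
FS = 30.145 / 50.585 = 0.596

FS = 0.60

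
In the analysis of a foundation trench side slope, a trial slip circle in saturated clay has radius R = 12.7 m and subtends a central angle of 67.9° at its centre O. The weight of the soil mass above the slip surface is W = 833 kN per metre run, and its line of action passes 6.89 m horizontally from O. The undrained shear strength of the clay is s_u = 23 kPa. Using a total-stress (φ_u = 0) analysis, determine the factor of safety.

Taking moments about the centre O, the resisting moment is provided by the undrained shear strength acting along the arc:
Arc length L_a = R·θ = 12.7·(67.9°·π/180) = 12.7·1.1851 = 15.05 m
M_R = s_u·L_a·R = 23·15.05·12.7 = 4396.3 kN·m/m
M_D = W·d = 833·6.89 = 5739.4 kN·m/m
FS = M_R / M_D = 4396.3 / 5739.4 = 0.766

FS = 0.77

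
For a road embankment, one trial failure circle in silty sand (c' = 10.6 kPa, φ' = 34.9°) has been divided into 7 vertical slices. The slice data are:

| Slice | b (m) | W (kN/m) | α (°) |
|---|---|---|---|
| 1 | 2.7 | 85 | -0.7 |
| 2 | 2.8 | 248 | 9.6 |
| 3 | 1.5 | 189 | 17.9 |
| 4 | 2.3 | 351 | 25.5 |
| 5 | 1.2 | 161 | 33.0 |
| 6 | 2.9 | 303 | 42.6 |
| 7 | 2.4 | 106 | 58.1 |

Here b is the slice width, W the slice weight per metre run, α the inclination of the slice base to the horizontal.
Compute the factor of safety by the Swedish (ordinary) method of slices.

FS = 1.70

Ordinary method of slices: FS = Σ[c'·Δl_i + (W_i cosα_i)·tanφ'] / Σ W_i sinα_i, with Δl_i = b_i / cosα_i.
Slice 1: Δl = 2.7/cos(-0.7°) = 2.700 m; N'_1 = 85·cos(-0.7°) = 85.0; c'Δl = 28.62; W sinα = -1.0
Slice 2: Δl = 2.8/cos9.6° = 2.840 m; N'_2 = 248·cos9.6° = 244.5; c'Δl = 30.10; W sinα = 41.4
Slice 3: Δl = 1.5/cos17.9° = 1.576 m; N'_3 = 189·cos17.9° = 179.9; c'Δl = 16.71; W sinα = 58.1
Slice 4: Δl = 2.3/cos25.5° = 2.548 m; N'_4 = 351·cos25.5° = 316.8; c'Δl = 27.01; W sinα = 151.1
Slice 5: Δl = 1.2/cos33.0° = 1.431 m; N'_5 = 161·cos33.0° = 135.0; c'Δl = 15.17; W sinα = 87.7
Slice 6: Δl = 2.9/cos42.6° = 3.940 m; N'_6 = 303·cos42.6° = 223.0; c'Δl = 41.76; W sinα = 205.1
Slice 7: Δl = 2.4/cos58.1° = 4.542 m; N'_7 = 106·cos58.1° = 56.0; c'Δl = 48.14; W sinα = 90.0
Σc'Δl = 207.5 kN/m; ΣN' = 1240.3 kN/m; ΣW sinα = 632.3 kN/m
Resisting = 207.5 + 1240.3·tan34.9° = 207.5 + 865.2 = 1072.7 kN/m
FS = 1072.7 / 632.3 = 1.697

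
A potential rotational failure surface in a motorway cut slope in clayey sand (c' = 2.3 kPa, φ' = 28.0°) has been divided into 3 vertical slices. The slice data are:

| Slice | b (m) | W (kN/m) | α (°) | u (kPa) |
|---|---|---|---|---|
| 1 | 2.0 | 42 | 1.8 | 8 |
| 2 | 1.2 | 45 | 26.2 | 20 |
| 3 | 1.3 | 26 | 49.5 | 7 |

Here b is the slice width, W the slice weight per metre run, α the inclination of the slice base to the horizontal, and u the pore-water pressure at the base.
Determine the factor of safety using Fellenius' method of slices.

FS = 0.85

Ordinary method of slices: FS = Σ[c'·Δl_i + (W_i cosα_i − u_i·Δl_i)·tanφ'] / Σ W_i sinα_i, with Δl_i = b_i / cosα_i.
Slice 1: Δl = 2.0/cos1.8° = 2.001 m; N'_1 = 42·cos1.8° − 8·2.001 = 26.0; c'Δl = 4.60; W sinα = 1.3
Slice 2: Δl = 1.2/cos26.2° = 1.337 m; N'_2 = 45·cos26.2° − 20·1.337 = 13.6; c'Δl = 3.08; W sinα = 19.9
Slice 3: Δl = 1.3/cos49.5° = 2.002 m; N'_3 = 26·cos49.5° − 7·2.002 = 2.9; c'Δl = 4.60; W sinα = 19.8
Σc'Δl = 12.3 kN/m; ΣN' = 42.5 kN/m; ΣW sinα = 41.0 kN/m
Resisting = 12.3 + 42.5·tan28.0° = 12.3 + 22.6 = 34.9 kN/m
FS = 34.9 / 41.0 = 0.851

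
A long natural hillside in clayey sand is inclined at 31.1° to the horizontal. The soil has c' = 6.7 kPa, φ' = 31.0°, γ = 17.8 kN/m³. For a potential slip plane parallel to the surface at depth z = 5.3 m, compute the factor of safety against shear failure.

For an infinite slope with a slip plane parallel to the surface (no pore pressure): FS = [c' + γz cos²β tanφ'] / [γz sinβ cosβ].
γz = 17.8·5.3 = 94.34 kN/m²
Numerator = 6.7 + 94.34·cos²31.1°·tan31.0° = 6.7 + 94.34·0.7332·0.6009 = 48.261 kPa
Denominator = 94.34·sin31.1°·cos31.1° = 94.34·0.5165·0.8563 = 41.726 kPa
FS = 48.261 / 41.726 = 1.157

FS = 1.16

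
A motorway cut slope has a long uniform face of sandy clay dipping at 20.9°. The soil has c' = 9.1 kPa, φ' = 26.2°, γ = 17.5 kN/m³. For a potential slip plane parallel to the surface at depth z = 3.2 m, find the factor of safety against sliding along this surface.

FS = 1.78

For an infinite slope with a slip plane parallel to the surface (no pore pressure): FS = [c' + γz cos²β tanφ'] / [γz sinβ cosβ].
γz = 17.5·3.2 = 56.00 kN/m²
Numerator = 9.1 + 56.00·cos²20.9°·tan26.2° = 9.1 + 56.00·0.8727·0.4921 = 33.149 kPa
Denominator = 56.00·sin20.9°·cos20.9° = 56.00·0.3567·0.9342 = 18.663 kPa
FS = 33.149 / 18.663 = 1.776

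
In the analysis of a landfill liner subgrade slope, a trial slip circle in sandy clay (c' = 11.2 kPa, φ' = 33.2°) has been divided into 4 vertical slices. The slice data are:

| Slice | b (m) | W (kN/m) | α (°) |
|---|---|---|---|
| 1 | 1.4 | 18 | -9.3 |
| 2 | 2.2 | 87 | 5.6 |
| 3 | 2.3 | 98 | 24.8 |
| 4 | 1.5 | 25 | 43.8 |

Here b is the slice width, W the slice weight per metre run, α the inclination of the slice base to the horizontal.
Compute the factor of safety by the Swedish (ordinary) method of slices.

Ordinary method of slices: FS = Σ[c'·Δl_i + (W_i cosα_i)·tanφ'] / Σ W_i sinα_i, with Δl_i = b_i / cosα_i.
Slice 1: Δl = 1.4/cos(-9.3°) = 1.419 m; N'_1 = 18·cos(-9.3°) = 17.8; c'Δl = 15.89; W sinα = -2.9
Slice 2: Δl = 2.2/cos5.6° = 2.211 m; N'_2 = 87·cos5.6° = 86.6; c'Δl = 24.76; W sinα = 8.5
Slice 3: Δl = 2.3/cos24.8° = 2.534 m; N'_3 = 98·cos24.8° = 89.0; c'Δl = 28.38; W sinα = 41.1
Slice 4: Δl = 1.5/cos43.8° = 2.078 m; N'_4 = 25·cos43.8° = 18.0; c'Δl = 23.28; W sinα = 17.3
Σc'Δl = 92.3 kN/m; ΣN' = 211.4 kN/m; ΣW sinα = 64.0 kN/m
Resisting = 92.3 + 211.4·tan33.2° = 92.3 + 138.3 = 230.6 kN/m
FS = 230.6 / 64.0 = 3.604

FS = 3.60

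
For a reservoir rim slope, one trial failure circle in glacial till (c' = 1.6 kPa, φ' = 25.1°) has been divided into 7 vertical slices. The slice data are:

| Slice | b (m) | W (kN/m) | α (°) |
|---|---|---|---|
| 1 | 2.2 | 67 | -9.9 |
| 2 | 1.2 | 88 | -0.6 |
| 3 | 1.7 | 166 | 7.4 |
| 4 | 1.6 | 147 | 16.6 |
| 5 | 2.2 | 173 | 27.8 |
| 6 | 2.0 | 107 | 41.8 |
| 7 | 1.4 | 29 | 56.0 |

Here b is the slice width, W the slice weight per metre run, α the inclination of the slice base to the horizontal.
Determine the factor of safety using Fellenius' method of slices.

FS = 1.56

Ordinary method of slices: FS = Σ[c'·Δl_i + (W_i cosα_i)·tanφ'] / Σ W_i sinα_i, with Δl_i = b_i / cosα_i.
Slice 1: Δl = 2.2/cos(-9.9°) = 2.233 m; N'_1 = 67·cos(-9.9°) = 66.0; c'Δl = 3.57; W sinα = -11.5
Slice 2: Δl = 1.2/cos(-0.6°) = 1.200 m; N'_2 = 88·cos(-0.6°) = 88.0; c'Δl = 1.92; W sinα = -0.9
Slice 3: Δl = 1.7/cos7.4° = 1.714 m; N'_3 = 166·cos7.4° = 164.6; c'Δl = 2.74; W sinα = 21.4
Slice 4: Δl = 1.6/cos16.6° = 1.670 m; N'_4 = 147·cos16.6° = 140.9; c'Δl = 2.67; W sinα = 42.0
Slice 5: Δl = 2.2/cos27.8° = 2.487 m; N'_5 = 173·cos27.8° = 153.0; c'Δl = 3.98; W sinα = 80.7
Slice 6: Δl = 2.0/cos41.8° = 2.683 m; N'_6 = 107·cos41.8° = 79.8; c'Δl = 4.29; W sinα = 71.3
Slice 7: Δl = 1.4/cos56.0° = 2.504 m; N'_7 = 29·cos56.0° = 16.2; c'Δl = 4.01; W sinα = 24.0
Σc'Δl = 23.2 kN/m; ΣN' = 708.5 kN/m; ΣW sinα = 227.0 kN/m
Resisting = 23.2 + 708.5·tan25.1° = 23.2 + 331.9 = 355.1 kN/m
FS = 355.1 / 227.0 = 1.564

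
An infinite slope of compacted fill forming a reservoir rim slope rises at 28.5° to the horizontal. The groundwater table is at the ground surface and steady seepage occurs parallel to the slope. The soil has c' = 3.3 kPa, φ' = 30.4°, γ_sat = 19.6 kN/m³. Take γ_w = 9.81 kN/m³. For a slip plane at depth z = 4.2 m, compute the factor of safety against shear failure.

With seepage parallel to the slope and the water table at the surface, the effective normal stress on the slip plane uses the buoyant unit weight γ' = γ_sat − γ_w while the driving shear stress uses γ_sat:
FS = [c' + γ' z cos²β tanφ'] / [γ_sat z sinβ cosβ]
γ' = 19.6 − 9.81 = 9.79 kN/m³
Numerator = 3.3 + 9.79·4.2·cos²28.5°·tan30.4° = 3.3 + 9.79·4.2·0.7723·0.5867 = 21.931 kPa
Denominator = 19.6·4.2·sin28.5°·cos28.5° = 19.6·4.2·0.4772·0.8788 = 34.520 kPa
FS = 21.931 / 34.520 = 0.635

FS = 0.64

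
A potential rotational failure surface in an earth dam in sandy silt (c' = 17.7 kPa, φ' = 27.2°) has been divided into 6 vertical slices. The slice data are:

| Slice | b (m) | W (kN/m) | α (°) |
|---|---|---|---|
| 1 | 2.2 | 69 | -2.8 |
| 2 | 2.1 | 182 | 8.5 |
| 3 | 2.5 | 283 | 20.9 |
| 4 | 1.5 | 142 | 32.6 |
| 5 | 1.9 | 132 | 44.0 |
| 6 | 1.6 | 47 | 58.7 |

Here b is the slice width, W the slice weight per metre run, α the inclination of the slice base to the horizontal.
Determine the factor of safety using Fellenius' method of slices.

FS = 1.93

Ordinary method of slices: FS = Σ[c'·Δl_i + (W_i cosα_i)·tanφ'] / Σ W_i sinα_i, with Δl_i = b_i / cosα_i.
Slice 1: Δl = 2.2/cos(-2.8°) = 2.203 m; N'_1 = 69·cos(-2.8°) = 68.9; c'Δl = 38.99; W sinα = -3.4
Slice 2: Δl = 2.1/cos8.5° = 2.123 m; N'_2 = 182·cos8.5° = 180.0; c'Δl = 37.58; W sinα = 26.9
Slice 3: Δl = 2.5/cos20.9° = 2.676 m; N'_3 = 283·cos20.9° = 264.4; c'Δl = 47.37; W sinα = 101.0
Slice 4: Δl = 1.5/cos32.6° = 1.781 m; N'_4 = 142·cos32.6° = 119.6; c'Δl = 31.52; W sinα = 76.5
Slice 5: Δl = 1.9/cos44.0° = 2.641 m; N'_5 = 132·cos44.0° = 95.0; c'Δl = 46.75; W sinα = 91.7
Slice 6: Δl = 1.6/cos58.7° = 3.080 m; N'_6 = 47·cos58.7° = 24.4; c'Δl = 54.51; W sinα = 40.2
Σc'Δl = 256.7 kN/m; ΣN' = 752.3 kN/m; ΣW sinα = 332.8 kN/m
Resisting = 256.7 + 752.3·tan27.2° = 256.7 + 386.6 = 643.3 kN/m
FS = 643.3 / 332.8 = 1.933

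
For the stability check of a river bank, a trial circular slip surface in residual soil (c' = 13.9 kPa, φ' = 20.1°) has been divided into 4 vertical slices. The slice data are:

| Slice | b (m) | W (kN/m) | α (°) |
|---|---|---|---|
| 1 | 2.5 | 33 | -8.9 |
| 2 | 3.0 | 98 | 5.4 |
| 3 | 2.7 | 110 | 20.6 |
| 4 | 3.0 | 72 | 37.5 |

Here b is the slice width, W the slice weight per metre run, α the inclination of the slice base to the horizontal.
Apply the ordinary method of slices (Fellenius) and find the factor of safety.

Ordinary method of slices: FS = Σ[c'·Δl_i + (W_i cosα_i)·tanφ'] / Σ W_i sinα_i, with Δl_i = b_i / cosα_i.
Slice 1: Δl = 2.5/cos(-8.9°) = 2.530 m; N'_1 = 33·cos(-8.9°) = 32.6; c'Δl = 35.17; W sinα = -5.1
Slice 2: Δl = 3.0/cos5.4° = 3.013 m; N'_2 = 98·cos5.4° = 97.6; c'Δl = 41.89; W sinα = 9.2
Slice 3: Δl = 2.7/cos20.6° = 2.884 m; N'_3 = 110·cos20.6° = 103.0; c'Δl = 40.09; W sinα = 38.7
Slice 4: Δl = 3.0/cos37.5° = 3.781 m; N'_4 = 72·cos37.5° = 57.1; c'Δl = 52.56; W sinα = 43.8
Σc'Δl = 169.7 kN/m; ΣN' = 290.3 kN/m; ΣW sinα = 86.7 kN/m
Resisting = 169.7 + 290.3·tan20.1° = 169.7 + 106.2 = 275.9 kN/m
FS = 275.9 / 86.7 = 3.184

FS = 3.18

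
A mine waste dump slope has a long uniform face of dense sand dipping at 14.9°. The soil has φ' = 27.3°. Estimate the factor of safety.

FS = 1.94

For a dry cohesionless infinite slope the factor of safety is FS = tanφ' / tanβ.
FS = tan27.3° / tan14.9° = 0.5161 / 0.2661 = 1.940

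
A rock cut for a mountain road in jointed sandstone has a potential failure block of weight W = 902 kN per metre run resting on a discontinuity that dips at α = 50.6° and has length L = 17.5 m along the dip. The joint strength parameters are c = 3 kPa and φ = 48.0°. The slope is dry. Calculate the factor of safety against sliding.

FS = 0.99

Resolving the block weight along and normal to the plane and applying the Mohr–Coulomb strength on the joint:
N' = W cosα = 902·cos50.6° = 572.5 kN/m
Driving force T = W sinα = 902·sin50.6° = 697.0 kN/m
Resisting force R = c·L + N'·tanφ = 3·17.5 + 572.5·tan48.0° = 52.5 + 635.9 = 688.4 kN/m
FS = R / T = 688.4 / 697.0 = 0.988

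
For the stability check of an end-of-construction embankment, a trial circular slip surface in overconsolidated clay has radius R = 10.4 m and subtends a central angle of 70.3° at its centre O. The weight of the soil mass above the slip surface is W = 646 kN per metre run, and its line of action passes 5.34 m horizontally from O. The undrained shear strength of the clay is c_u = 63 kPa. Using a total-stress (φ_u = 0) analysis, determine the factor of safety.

FS = 2.42

Taking moments about the centre O, the resisting moment is provided by the undrained shear strength acting along the arc:
Arc length L_a = R·θ = 10.4·(70.3°·π/180) = 10.4·1.2270 = 12.76 m
M_R = c_u·L_a·R = 63·12.76·10.4 = 8360.6 kN·m/m
M_D = W·d = 646·5.34 = 3449.6 kN·m/m
FS = M_R / M_D = 8360.6 / 3449.6 = 2.424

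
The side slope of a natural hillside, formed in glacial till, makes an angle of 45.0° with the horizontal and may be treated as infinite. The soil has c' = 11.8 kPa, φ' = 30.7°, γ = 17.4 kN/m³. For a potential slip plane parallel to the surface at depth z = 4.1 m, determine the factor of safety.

For an infinite slope with a slip plane parallel to the surface (no pore pressure): FS = [c' + γz cos²β tanφ'] / [γz sinβ cosβ].
γz = 17.4·4.1 = 71.34 kN/m²
Numerator = 11.8 + 71.34·cos²45.0°·tan30.7° = 11.8 + 71.34·0.5000·0.5938 = 32.979 kPa
Denominator = 71.34·sin45.0°·cos45.0° = 71.34·0.7071·0.7071 = 35.670 kPa
FS = 32.979 / 35.670 = 0.925

FS = 0.92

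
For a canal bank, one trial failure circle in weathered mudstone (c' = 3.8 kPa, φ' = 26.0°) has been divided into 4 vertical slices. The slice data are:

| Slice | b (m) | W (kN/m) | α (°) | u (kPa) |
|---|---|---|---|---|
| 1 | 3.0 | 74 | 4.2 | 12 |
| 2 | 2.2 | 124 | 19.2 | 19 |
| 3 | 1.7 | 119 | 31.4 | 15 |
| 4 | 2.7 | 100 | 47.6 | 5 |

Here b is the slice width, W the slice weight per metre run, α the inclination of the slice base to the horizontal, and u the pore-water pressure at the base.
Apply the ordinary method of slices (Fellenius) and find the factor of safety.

Ordinary method of slices: FS = Σ[c'·Δl_i + (W_i cosα_i − u_i·Δl_i)·tanφ'] / Σ W_i sinα_i, with Δl_i = b_i / cosα_i.
Slice 1: Δl = 3.0/cos4.2° = 3.008 m; N'_1 = 74·cos4.2° − 12·3.008 = 37.7; c'Δl = 11.43; W sinα = 5.4
Slice 2: Δl = 2.2/cos19.2° = 2.330 m; N'_2 = 124·cos19.2° − 19·2.330 = 72.8; c'Δl = 8.85; W sinα = 40.8
Slice 3: Δl = 1.7/cos31.4° = 1.992 m; N'_3 = 119·cos31.4° − 15·1.992 = 71.7; c'Δl = 7.57; W sinα = 62.0
Slice 4: Δl = 2.7/cos47.6° = 4.004 m; N'_4 = 100·cos47.6° − 5·4.004 = 47.4; c'Δl = 15.22; W sinα = 73.8
Σc'Δl = 43.1 kN/m; ΣN' = 229.7 kN/m; ΣW sinα = 182.0 kN/m
Resisting = 43.1 + 229.7·tan26.0° = 43.1 + 112.0 = 155.1 kN/m
FS = 155.1 / 182.0 = 0.852

FS = 0.85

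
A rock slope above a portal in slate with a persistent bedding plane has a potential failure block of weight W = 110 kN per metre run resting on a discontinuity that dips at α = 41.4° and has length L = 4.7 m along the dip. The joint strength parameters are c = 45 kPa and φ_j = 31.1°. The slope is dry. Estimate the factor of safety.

FS = 3.59

Resolving the block weight along and normal to the plane and applying the Mohr–Coulomb strength on the joint:
N' = W cosα = 110·cos41.4° = 82.5 kN/m
Driving force T = W sinα = 110·sin41.4° = 72.7 kN/m
Resisting force R = c·L + N'·tanφ_j = 45·4.7 + 82.5·tan31.1° = 211.5 + 49.8 = 261.3 kN/m
FS = R / T = 261.3 / 72.7 = 3.592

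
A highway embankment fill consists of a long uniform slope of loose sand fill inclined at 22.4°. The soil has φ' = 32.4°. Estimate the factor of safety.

For a dry cohesionless infinite slope the factor of safety is FS = tanφ' / tanβ.
FS = tan32.4° / tan22.4° = 0.6346 / 0.4122 = 1.540

FS = 1.54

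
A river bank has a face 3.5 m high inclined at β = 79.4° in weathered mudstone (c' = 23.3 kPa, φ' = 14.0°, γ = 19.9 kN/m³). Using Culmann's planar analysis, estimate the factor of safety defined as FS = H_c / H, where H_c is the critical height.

H_c = (4c'/γ) · sinβ cosφ' / [1 − cos(β − φ')]
    = (4·23.3/19.9) · sin79.4°·cos14.0° / [1 − cos65.4°]
    = 4.683 · 0.9537 / 0.5837 = 7.65 m
FS = H_c / H = 7.65 / 3.5 = 2.186

FS = 2.19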